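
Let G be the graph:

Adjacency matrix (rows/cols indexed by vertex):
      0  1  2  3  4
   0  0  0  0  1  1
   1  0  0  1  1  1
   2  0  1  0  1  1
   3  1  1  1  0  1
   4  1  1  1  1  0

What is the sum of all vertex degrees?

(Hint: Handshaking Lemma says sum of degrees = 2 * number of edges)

Count edges: 8 edges.
By Handshaking Lemma: sum of degrees = 2 * 8 = 16.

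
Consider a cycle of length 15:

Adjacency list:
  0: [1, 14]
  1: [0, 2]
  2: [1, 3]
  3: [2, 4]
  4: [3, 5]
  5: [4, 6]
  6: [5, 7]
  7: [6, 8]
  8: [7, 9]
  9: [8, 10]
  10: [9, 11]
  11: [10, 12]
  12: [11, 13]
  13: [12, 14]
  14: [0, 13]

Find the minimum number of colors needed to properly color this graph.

This is an odd cycle (C_15). Odd cycles are not bipartite (any 2-coloring forces two adjacent vertices to match), and 3 colors suffice.
Chromatic number = 3.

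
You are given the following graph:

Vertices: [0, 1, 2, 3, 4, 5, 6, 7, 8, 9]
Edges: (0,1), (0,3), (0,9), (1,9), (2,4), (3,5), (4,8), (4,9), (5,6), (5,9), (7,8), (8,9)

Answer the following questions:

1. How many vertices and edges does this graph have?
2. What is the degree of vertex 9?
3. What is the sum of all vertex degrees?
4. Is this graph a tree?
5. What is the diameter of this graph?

Count: 10 vertices, 12 edges.
Vertex 9 has neighbors [0, 1, 4, 5, 8], degree = 5.
Handshaking lemma: 2 * 12 = 24.
A tree on 10 vertices has 9 edges. This graph has 12 edges (3 extra). Not a tree.
Diameter (longest shortest path) = 4.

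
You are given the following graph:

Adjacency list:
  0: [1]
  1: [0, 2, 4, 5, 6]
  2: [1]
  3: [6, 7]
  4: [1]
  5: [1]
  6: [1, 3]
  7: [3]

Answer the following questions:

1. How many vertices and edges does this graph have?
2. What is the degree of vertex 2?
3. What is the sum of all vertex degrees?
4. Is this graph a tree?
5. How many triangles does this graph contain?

Count: 8 vertices, 7 edges.
Vertex 2 has neighbors [1], degree = 1.
Handshaking lemma: 2 * 7 = 14.
A graph is a tree iff it is connected and has exactly n-1 edges. This graph is connected (all 8 vertices in one component) and has 8-1 = 7 edges. It is a tree.
Number of triangles = 0.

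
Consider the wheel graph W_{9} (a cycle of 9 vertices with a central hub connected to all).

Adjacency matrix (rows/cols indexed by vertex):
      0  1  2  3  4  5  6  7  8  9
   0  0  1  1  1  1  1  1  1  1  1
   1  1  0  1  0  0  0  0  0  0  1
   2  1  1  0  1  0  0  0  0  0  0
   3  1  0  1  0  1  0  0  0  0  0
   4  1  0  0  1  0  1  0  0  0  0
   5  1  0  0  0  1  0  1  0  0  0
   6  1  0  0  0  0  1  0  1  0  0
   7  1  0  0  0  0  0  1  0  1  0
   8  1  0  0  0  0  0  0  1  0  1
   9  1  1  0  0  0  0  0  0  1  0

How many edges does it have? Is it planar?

Wheel graph W_{9}: 9 cycle edges + 9 spoke edges = 18 edges.
Total vertices: 10.
The graph is planar.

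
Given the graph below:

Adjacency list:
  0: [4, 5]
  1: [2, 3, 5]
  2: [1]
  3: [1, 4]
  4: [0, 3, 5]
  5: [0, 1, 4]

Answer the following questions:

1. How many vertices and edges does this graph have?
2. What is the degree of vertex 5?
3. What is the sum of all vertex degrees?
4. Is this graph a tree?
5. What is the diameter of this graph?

Count: 6 vertices, 7 edges.
Vertex 5 has neighbors [0, 1, 4], degree = 3.
Handshaking lemma: 2 * 7 = 14.
A tree on 6 vertices has 5 edges. This graph has 7 edges (2 extra). Not a tree.
Diameter (longest shortest path) = 3.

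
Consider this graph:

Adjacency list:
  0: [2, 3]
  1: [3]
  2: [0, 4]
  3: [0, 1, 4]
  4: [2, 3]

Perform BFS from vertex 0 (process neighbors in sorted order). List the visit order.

BFS from vertex 0 (neighbors processed in ascending order):
Visit order: 0, 2, 3, 4, 1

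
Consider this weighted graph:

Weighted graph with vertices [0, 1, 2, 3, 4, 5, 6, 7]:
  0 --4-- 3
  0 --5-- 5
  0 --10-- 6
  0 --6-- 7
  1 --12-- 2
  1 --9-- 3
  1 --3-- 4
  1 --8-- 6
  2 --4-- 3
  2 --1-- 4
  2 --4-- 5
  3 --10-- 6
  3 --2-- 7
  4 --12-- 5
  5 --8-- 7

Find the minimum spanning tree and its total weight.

Applying Kruskal's algorithm (sort edges by weight, add if no cycle):
  Add (2,4) w=1
  Add (3,7) w=2
  Add (1,4) w=3
  Add (0,3) w=4
  Add (2,3) w=4
  Add (2,5) w=4
  Skip (0,5) w=5 (creates cycle)
  Skip (0,7) w=6 (creates cycle)
  Add (1,6) w=8
  Skip (5,7) w=8 (creates cycle)
  Skip (1,3) w=9 (creates cycle)
  Skip (0,6) w=10 (creates cycle)
  Skip (3,6) w=10 (creates cycle)
  Skip (1,2) w=12 (creates cycle)
  Skip (4,5) w=12 (creates cycle)
MST weight = 26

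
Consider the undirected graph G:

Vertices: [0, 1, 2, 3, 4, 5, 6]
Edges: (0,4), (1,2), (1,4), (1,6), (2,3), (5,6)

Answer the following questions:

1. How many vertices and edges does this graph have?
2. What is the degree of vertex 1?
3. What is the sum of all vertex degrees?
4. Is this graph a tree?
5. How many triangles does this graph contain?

Count: 7 vertices, 6 edges.
Vertex 1 has neighbors [2, 4, 6], degree = 3.
Handshaking lemma: 2 * 6 = 12.
A graph is a tree iff it is connected and has exactly n-1 edges. This graph is connected (all 7 vertices in one component) and has 7-1 = 6 edges. It is a tree.
Number of triangles = 0.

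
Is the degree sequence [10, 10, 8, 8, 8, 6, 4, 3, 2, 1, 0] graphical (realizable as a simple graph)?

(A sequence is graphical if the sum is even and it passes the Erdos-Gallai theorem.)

Sum of degrees = 60. Sum is even but fails Erdos-Gallai. The sequence is NOT graphical.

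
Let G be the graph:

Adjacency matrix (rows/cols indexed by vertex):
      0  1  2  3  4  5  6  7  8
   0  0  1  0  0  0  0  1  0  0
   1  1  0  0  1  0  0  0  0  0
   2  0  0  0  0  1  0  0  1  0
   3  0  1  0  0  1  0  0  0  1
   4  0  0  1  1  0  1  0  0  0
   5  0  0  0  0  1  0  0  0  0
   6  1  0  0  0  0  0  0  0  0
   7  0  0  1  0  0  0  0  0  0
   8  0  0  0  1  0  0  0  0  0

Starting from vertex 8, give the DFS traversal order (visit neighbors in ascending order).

DFS from vertex 8 (neighbors processed in ascending order):
Visit order: 8, 3, 1, 0, 6, 4, 2, 7, 5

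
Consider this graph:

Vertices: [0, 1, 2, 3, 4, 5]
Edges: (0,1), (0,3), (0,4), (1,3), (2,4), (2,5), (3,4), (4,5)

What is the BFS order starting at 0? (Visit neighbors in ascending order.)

BFS from vertex 0 (neighbors processed in ascending order):
Visit order: 0, 1, 3, 4, 2, 5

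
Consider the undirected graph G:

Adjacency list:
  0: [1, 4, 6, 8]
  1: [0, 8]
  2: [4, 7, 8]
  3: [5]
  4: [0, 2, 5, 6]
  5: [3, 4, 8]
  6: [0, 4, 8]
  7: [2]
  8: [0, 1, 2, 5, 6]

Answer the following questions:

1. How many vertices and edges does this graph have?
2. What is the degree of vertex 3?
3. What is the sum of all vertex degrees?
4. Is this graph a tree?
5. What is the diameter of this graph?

Count: 9 vertices, 13 edges.
Vertex 3 has neighbors [5], degree = 1.
Handshaking lemma: 2 * 13 = 26.
A tree on 9 vertices has 8 edges. This graph has 13 edges (5 extra). Not a tree.
Diameter (longest shortest path) = 4.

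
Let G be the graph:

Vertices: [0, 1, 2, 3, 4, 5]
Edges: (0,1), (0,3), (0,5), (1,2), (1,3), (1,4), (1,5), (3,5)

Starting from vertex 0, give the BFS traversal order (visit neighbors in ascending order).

BFS from vertex 0 (neighbors processed in ascending order):
Visit order: 0, 1, 3, 5, 2, 4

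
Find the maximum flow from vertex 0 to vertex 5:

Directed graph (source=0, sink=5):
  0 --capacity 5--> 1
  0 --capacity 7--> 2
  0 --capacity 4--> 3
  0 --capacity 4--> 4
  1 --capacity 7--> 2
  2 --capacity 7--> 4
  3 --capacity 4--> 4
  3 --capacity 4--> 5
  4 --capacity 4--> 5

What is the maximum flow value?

Computing max flow:
  Flow on (0->2): 4/7
  Flow on (0->3): 4/4
  Flow on (2->4): 4/7
  Flow on (3->5): 4/4
  Flow on (4->5): 4/4
Maximum flow = 8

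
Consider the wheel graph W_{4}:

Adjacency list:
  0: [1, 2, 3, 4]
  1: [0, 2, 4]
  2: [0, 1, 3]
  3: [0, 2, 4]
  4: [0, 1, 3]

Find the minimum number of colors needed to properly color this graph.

W_{4} = C_{4} plus a hub adjacent to every cycle vertex.
The outer cycle needs 2 colors (even cycle); the hub is adjacent to all of them so needs a fresh color.
Chromatic number = 2 + 1 = 3.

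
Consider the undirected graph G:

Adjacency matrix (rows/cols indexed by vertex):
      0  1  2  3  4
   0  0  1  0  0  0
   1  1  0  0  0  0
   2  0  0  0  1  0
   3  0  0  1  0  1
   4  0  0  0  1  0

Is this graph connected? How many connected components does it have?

Checking connectivity: the graph has 2 connected component(s).
Components: [[0, 1], [2, 3, 4]]. The graph is NOT connected.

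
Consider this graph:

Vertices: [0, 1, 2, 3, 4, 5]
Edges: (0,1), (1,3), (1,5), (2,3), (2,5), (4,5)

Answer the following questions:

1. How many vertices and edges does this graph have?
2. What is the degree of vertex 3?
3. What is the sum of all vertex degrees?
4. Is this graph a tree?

Count: 6 vertices, 6 edges.
Vertex 3 has neighbors [1, 2], degree = 2.
Handshaking lemma: 2 * 6 = 12.
A tree on 6 vertices has 5 edges. This graph has 6 edges (1 extra). Not a tree.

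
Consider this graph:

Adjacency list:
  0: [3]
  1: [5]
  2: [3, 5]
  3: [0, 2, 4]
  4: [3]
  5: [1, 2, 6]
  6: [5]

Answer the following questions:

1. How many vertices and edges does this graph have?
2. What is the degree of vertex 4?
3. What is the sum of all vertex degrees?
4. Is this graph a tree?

Count: 7 vertices, 6 edges.
Vertex 4 has neighbors [3], degree = 1.
Handshaking lemma: 2 * 6 = 12.
A graph is a tree iff it is connected and has exactly n-1 edges. This graph is connected (all 7 vertices in one component) and has 7-1 = 6 edges. It is a tree.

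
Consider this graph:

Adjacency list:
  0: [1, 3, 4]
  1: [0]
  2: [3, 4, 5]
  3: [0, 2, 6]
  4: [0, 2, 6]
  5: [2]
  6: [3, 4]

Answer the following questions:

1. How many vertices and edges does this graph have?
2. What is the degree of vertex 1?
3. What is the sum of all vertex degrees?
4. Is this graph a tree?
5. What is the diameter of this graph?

Count: 7 vertices, 8 edges.
Vertex 1 has neighbors [0], degree = 1.
Handshaking lemma: 2 * 8 = 16.
A tree on 7 vertices has 6 edges. This graph has 8 edges (2 extra). Not a tree.
Diameter (longest shortest path) = 4.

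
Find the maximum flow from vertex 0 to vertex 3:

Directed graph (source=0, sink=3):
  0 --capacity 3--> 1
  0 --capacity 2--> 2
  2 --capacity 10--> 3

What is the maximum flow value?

Computing max flow:
  Flow on (0->2): 2/2
  Flow on (2->3): 2/10
Maximum flow = 2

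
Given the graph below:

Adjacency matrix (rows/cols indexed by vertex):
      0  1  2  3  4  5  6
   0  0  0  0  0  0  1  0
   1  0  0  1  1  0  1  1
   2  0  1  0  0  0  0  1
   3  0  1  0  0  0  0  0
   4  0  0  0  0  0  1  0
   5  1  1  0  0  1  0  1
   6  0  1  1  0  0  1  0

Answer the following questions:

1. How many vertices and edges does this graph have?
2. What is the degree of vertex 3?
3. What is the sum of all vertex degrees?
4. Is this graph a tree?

Count: 7 vertices, 8 edges.
Vertex 3 has neighbors [1], degree = 1.
Handshaking lemma: 2 * 8 = 16.
A tree on 7 vertices has 6 edges. This graph has 8 edges (2 extra). Not a tree.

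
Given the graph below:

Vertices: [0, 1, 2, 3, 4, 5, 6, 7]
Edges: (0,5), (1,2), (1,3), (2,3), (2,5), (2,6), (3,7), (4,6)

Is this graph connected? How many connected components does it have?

Checking connectivity: the graph has 1 connected component(s).
All vertices are reachable from each other. The graph IS connected.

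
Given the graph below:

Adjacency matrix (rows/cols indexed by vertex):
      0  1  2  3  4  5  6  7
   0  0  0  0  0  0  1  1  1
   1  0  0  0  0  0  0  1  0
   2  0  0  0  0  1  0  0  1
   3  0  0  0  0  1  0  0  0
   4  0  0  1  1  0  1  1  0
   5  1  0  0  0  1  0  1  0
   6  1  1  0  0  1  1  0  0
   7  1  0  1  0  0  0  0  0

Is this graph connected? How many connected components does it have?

Checking connectivity: the graph has 1 connected component(s).
All vertices are reachable from each other. The graph IS connected.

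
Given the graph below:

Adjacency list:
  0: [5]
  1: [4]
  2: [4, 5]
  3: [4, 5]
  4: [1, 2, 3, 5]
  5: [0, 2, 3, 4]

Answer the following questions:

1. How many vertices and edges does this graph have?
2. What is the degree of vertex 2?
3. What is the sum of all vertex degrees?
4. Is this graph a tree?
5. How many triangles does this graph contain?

Count: 6 vertices, 7 edges.
Vertex 2 has neighbors [4, 5], degree = 2.
Handshaking lemma: 2 * 7 = 14.
A tree on 6 vertices has 5 edges. This graph has 7 edges (2 extra). Not a tree.
Number of triangles = 2.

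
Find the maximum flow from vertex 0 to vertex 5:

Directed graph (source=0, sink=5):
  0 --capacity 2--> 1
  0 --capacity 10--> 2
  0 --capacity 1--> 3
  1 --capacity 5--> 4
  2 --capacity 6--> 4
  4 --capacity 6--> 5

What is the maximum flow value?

Computing max flow:
  Flow on (0->2): 6/10
  Flow on (2->4): 6/6
  Flow on (4->5): 6/6
Maximum flow = 6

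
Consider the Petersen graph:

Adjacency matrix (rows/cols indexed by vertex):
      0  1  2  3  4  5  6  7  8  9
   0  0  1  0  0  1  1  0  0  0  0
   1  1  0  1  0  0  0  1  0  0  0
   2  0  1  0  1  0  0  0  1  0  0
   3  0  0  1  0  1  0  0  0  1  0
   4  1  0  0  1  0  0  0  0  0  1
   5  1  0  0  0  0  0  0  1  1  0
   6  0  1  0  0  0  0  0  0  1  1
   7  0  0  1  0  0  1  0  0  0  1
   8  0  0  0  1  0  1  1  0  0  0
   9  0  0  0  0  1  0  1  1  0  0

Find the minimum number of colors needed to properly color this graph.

The Petersen graph contains odd cycles (e.g. the outer 5-cycle), so chi >= 3.
A proper 3-coloring exists (it is a well-known 3-chromatic graph).
Chromatic number = 3.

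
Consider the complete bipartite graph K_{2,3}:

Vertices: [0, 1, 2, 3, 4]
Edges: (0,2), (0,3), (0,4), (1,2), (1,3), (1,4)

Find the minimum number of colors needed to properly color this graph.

K_{2,3} is bipartite: vertices split into two independent sets of size 2 and 3.
Color one set 0, the other 1. No adjacent vertices share a color.
Chromatic number = 2.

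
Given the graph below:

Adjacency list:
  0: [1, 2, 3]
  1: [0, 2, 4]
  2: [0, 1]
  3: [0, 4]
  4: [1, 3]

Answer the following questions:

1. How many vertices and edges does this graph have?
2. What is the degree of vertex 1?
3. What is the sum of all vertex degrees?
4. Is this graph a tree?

Count: 5 vertices, 6 edges.
Vertex 1 has neighbors [0, 2, 4], degree = 3.
Handshaking lemma: 2 * 6 = 12.
A tree on 5 vertices has 4 edges. This graph has 6 edges (2 extra). Not a tree.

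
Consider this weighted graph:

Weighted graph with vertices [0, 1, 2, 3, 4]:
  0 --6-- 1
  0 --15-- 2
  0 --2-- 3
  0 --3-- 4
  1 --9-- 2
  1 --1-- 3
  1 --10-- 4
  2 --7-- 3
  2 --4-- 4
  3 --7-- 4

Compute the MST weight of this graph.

Applying Kruskal's algorithm (sort edges by weight, add if no cycle):
  Add (1,3) w=1
  Add (0,3) w=2
  Add (0,4) w=3
  Add (2,4) w=4
  Skip (0,1) w=6 (creates cycle)
  Skip (2,3) w=7 (creates cycle)
  Skip (3,4) w=7 (creates cycle)
  Skip (1,2) w=9 (creates cycle)
  Skip (1,4) w=10 (creates cycle)
  Skip (0,2) w=15 (creates cycle)
MST weight = 10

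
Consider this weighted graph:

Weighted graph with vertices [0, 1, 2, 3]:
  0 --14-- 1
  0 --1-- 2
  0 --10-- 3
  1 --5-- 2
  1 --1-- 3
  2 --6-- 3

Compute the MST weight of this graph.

Applying Kruskal's algorithm (sort edges by weight, add if no cycle):
  Add (0,2) w=1
  Add (1,3) w=1
  Add (1,2) w=5
  Skip (2,3) w=6 (creates cycle)
  Skip (0,3) w=10 (creates cycle)
  Skip (0,1) w=14 (creates cycle)
MST weight = 7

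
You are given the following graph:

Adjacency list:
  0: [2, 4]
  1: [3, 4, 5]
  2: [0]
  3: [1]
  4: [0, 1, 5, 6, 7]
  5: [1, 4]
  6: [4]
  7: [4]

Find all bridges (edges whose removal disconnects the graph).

A bridge is an edge whose removal increases the number of connected components.
Bridges found: (0,2), (0,4), (1,3), (4,6), (4,7)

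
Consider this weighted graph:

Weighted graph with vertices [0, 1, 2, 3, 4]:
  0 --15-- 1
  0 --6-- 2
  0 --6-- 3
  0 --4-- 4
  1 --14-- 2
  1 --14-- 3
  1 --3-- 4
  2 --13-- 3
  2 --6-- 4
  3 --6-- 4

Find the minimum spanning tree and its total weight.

Applying Kruskal's algorithm (sort edges by weight, add if no cycle):
  Add (1,4) w=3
  Add (0,4) w=4
  Add (0,3) w=6
  Add (0,2) w=6
  Skip (2,4) w=6 (creates cycle)
  Skip (3,4) w=6 (creates cycle)
  Skip (2,3) w=13 (creates cycle)
  Skip (1,2) w=14 (creates cycle)
  Skip (1,3) w=14 (creates cycle)
  Skip (0,1) w=15 (creates cycle)
MST weight = 19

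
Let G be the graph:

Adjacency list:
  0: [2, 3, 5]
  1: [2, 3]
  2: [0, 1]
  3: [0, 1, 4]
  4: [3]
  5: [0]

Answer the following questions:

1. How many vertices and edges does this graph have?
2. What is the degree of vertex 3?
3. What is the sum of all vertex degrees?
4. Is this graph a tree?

Count: 6 vertices, 6 edges.
Vertex 3 has neighbors [0, 1, 4], degree = 3.
Handshaking lemma: 2 * 6 = 12.
A tree on 6 vertices has 5 edges. This graph has 6 edges (1 extra). Not a tree.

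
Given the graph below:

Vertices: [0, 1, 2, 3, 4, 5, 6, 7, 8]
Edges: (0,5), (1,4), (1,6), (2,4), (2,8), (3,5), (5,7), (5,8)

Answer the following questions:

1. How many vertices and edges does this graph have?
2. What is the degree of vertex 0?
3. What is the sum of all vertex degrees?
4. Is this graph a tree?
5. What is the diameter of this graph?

Count: 9 vertices, 8 edges.
Vertex 0 has neighbors [5], degree = 1.
Handshaking lemma: 2 * 8 = 16.
A graph is a tree iff it is connected and has exactly n-1 edges. This graph is connected (all 9 vertices in one component) and has 9-1 = 8 edges. It is a tree.
Diameter (longest shortest path) = 6.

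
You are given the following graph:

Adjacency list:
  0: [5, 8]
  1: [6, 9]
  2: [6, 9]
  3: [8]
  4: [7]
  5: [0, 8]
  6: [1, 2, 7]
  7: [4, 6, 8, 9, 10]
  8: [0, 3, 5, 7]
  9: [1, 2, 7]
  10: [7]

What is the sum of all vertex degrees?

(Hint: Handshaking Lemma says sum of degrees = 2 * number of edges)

Count edges: 13 edges.
By Handshaking Lemma: sum of degrees = 2 * 13 = 26.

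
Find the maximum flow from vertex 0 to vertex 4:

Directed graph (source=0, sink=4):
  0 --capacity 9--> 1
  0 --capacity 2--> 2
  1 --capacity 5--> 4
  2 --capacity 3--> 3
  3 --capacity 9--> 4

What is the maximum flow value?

Computing max flow:
  Flow on (0->1): 5/9
  Flow on (0->2): 2/2
  Flow on (1->4): 5/5
  Flow on (2->3): 2/3
  Flow on (3->4): 2/9
Maximum flow = 7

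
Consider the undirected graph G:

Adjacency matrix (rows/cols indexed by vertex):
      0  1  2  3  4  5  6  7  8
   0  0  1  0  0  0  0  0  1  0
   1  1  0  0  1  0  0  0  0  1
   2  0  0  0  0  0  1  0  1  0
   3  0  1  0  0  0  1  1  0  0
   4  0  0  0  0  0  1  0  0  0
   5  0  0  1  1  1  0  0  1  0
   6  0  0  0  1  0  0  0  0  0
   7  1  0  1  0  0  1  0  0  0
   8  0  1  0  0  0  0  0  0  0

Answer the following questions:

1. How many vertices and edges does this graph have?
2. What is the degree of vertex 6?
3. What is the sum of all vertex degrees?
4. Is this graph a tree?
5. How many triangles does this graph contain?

Count: 9 vertices, 10 edges.
Vertex 6 has neighbors [3], degree = 1.
Handshaking lemma: 2 * 10 = 20.
A tree on 9 vertices has 8 edges. This graph has 10 edges (2 extra). Not a tree.
Number of triangles = 1.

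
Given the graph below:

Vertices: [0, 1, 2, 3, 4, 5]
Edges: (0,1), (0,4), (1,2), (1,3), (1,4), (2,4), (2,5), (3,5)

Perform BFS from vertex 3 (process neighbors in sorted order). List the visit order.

BFS from vertex 3 (neighbors processed in ascending order):
Visit order: 3, 1, 5, 0, 2, 4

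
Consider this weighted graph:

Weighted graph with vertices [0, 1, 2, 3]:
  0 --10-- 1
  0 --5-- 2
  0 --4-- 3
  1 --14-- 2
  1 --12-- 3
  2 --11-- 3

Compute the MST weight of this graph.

Applying Kruskal's algorithm (sort edges by weight, add if no cycle):
  Add (0,3) w=4
  Add (0,2) w=5
  Add (0,1) w=10
  Skip (2,3) w=11 (creates cycle)
  Skip (1,3) w=12 (creates cycle)
  Skip (1,2) w=14 (creates cycle)
MST weight = 19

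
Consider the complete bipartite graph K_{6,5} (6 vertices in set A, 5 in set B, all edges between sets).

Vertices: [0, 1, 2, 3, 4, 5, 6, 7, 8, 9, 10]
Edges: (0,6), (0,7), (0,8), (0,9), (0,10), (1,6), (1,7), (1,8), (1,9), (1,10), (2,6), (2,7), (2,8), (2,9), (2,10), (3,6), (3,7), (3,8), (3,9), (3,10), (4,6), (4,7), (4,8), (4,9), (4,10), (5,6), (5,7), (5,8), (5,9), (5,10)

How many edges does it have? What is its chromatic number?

K_{6,5} has 6 * 5 = 30 edges.
Bipartite graphs have chromatic number 2 (color each partition differently).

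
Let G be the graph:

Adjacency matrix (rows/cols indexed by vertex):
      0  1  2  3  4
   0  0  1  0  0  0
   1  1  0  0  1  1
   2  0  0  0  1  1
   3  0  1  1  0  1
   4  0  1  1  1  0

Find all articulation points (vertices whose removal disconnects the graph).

An articulation point is a vertex whose removal disconnects the graph.
Articulation points: [1]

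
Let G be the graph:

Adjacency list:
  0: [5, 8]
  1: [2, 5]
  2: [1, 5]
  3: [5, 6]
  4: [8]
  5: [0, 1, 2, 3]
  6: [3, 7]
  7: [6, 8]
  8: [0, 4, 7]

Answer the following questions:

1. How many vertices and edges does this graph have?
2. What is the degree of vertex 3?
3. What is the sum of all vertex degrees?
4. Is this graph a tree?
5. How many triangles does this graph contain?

Count: 9 vertices, 10 edges.
Vertex 3 has neighbors [5, 6], degree = 2.
Handshaking lemma: 2 * 10 = 20.
A tree on 9 vertices has 8 edges. This graph has 10 edges (2 extra). Not a tree.
Number of triangles = 1.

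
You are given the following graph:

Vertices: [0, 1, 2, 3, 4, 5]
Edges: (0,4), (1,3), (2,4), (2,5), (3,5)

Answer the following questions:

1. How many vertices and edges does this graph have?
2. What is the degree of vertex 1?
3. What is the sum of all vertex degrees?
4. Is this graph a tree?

Count: 6 vertices, 5 edges.
Vertex 1 has neighbors [3], degree = 1.
Handshaking lemma: 2 * 5 = 10.
A graph is a tree iff it is connected and has exactly n-1 edges. This graph is connected (all 6 vertices in one component) and has 6-1 = 5 edges. It is a tree.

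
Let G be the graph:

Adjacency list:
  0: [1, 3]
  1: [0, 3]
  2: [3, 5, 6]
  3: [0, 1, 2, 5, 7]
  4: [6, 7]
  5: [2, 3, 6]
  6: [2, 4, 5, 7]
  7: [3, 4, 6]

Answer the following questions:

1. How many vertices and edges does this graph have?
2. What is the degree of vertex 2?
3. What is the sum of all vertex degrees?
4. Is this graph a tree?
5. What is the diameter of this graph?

Count: 8 vertices, 12 edges.
Vertex 2 has neighbors [3, 5, 6], degree = 3.
Handshaking lemma: 2 * 12 = 24.
A tree on 8 vertices has 7 edges. This graph has 12 edges (5 extra). Not a tree.
Diameter (longest shortest path) = 3.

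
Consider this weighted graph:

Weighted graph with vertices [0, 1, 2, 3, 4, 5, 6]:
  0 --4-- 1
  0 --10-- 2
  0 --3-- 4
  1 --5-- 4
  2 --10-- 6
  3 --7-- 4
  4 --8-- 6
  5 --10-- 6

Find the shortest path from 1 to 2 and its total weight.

Using Dijkstra's algorithm from vertex 1:
Shortest path: 1 -> 0 -> 2
Total weight: 4 + 10 = 14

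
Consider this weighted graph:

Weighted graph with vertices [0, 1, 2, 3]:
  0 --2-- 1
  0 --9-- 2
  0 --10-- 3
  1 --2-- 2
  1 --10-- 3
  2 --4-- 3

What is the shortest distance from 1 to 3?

Using Dijkstra's algorithm from vertex 1:
Shortest path: 1 -> 2 -> 3
Total weight: 2 + 4 = 6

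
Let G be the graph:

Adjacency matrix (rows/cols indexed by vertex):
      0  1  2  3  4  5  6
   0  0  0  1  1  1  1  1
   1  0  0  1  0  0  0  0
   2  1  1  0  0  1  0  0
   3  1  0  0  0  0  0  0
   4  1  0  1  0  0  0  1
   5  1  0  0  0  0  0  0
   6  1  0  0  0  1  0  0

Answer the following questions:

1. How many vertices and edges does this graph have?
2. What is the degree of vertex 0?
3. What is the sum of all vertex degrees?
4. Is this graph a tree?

Count: 7 vertices, 8 edges.
Vertex 0 has neighbors [2, 3, 4, 5, 6], degree = 5.
Handshaking lemma: 2 * 8 = 16.
A tree on 7 vertices has 6 edges. This graph has 8 edges (2 extra). Not a tree.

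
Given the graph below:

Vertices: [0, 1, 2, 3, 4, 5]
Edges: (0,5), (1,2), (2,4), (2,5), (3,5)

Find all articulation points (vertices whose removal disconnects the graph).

An articulation point is a vertex whose removal disconnects the graph.
Articulation points: [2, 5]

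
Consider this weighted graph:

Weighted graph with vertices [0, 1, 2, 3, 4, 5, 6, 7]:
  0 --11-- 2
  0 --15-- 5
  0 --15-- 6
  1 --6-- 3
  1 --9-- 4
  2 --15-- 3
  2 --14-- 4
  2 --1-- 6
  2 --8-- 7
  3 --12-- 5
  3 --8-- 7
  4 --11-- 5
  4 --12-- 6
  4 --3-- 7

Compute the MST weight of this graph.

Applying Kruskal's algorithm (sort edges by weight, add if no cycle):
  Add (2,6) w=1
  Add (4,7) w=3
  Add (1,3) w=6
  Add (2,7) w=8
  Add (3,7) w=8
  Skip (1,4) w=9 (creates cycle)
  Add (0,2) w=11
  Add (4,5) w=11
  Skip (3,5) w=12 (creates cycle)
  Skip (4,6) w=12 (creates cycle)
  Skip (2,4) w=14 (creates cycle)
  Skip (0,5) w=15 (creates cycle)
  Skip (0,6) w=15 (creates cycle)
  Skip (2,3) w=15 (creates cycle)
MST weight = 48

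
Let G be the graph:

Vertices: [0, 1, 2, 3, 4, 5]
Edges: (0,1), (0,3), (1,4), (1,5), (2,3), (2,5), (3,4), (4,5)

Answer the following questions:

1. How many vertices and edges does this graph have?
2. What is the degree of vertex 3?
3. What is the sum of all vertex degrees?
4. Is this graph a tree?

Count: 6 vertices, 8 edges.
Vertex 3 has neighbors [0, 2, 4], degree = 3.
Handshaking lemma: 2 * 8 = 16.
A tree on 6 vertices has 5 edges. This graph has 8 edges (3 extra). Not a tree.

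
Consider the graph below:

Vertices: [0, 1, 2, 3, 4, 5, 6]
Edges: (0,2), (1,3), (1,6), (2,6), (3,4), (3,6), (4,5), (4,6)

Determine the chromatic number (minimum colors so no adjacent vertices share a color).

The graph has a maximum clique of size 3 (lower bound on chromatic number).
A valid 3-coloring: {0: 0, 1: 2, 2: 1, 3: 1, 4: 2, 5: 0, 6: 0}.
Chromatic number = 3.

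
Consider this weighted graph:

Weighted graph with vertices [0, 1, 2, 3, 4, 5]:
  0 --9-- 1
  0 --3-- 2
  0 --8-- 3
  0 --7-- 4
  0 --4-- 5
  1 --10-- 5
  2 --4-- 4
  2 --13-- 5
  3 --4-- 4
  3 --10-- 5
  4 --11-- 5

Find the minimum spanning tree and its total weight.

Applying Kruskal's algorithm (sort edges by weight, add if no cycle):
  Add (0,2) w=3
  Add (0,5) w=4
  Add (2,4) w=4
  Add (3,4) w=4
  Skip (0,4) w=7 (creates cycle)
  Skip (0,3) w=8 (creates cycle)
  Add (0,1) w=9
  Skip (1,5) w=10 (creates cycle)
  Skip (3,5) w=10 (creates cycle)
  Skip (4,5) w=11 (creates cycle)
  Skip (2,5) w=13 (creates cycle)
MST weight = 24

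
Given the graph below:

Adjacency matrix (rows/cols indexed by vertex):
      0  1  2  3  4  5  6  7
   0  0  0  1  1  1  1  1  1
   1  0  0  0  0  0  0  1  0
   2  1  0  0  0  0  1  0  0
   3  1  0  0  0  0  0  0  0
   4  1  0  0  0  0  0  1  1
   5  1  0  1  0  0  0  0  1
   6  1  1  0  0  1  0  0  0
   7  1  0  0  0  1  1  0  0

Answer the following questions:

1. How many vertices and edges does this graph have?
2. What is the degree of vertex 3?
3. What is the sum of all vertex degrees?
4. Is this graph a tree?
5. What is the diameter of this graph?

Count: 8 vertices, 11 edges.
Vertex 3 has neighbors [0], degree = 1.
Handshaking lemma: 2 * 11 = 22.
A tree on 8 vertices has 7 edges. This graph has 11 edges (4 extra). Not a tree.
Diameter (longest shortest path) = 3.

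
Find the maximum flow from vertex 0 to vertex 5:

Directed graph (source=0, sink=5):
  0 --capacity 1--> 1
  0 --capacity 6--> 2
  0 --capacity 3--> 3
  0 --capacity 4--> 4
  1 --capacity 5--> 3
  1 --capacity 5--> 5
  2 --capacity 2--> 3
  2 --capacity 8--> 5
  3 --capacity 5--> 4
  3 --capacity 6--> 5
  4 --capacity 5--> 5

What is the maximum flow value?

Computing max flow:
  Flow on (0->1): 1/1
  Flow on (0->2): 6/6
  Flow on (0->3): 3/3
  Flow on (0->4): 4/4
  Flow on (1->5): 1/5
  Flow on (2->5): 6/8
  Flow on (3->5): 3/6
  Flow on (4->5): 4/5
Maximum flow = 14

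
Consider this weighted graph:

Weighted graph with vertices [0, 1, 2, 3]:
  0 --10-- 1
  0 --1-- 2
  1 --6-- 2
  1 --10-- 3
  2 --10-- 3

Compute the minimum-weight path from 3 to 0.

Using Dijkstra's algorithm from vertex 3:
Shortest path: 3 -> 2 -> 0
Total weight: 10 + 1 = 11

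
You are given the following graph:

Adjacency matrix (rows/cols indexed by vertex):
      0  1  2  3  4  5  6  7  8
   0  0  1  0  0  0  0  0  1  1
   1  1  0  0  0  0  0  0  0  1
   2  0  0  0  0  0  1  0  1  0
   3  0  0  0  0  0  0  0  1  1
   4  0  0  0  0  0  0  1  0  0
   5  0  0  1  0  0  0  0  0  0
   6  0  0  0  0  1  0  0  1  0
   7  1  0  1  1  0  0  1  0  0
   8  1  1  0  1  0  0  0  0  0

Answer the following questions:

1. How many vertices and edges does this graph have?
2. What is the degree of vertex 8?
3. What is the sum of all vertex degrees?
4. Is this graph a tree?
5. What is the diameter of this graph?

Count: 9 vertices, 10 edges.
Vertex 8 has neighbors [0, 1, 3], degree = 3.
Handshaking lemma: 2 * 10 = 20.
A tree on 9 vertices has 8 edges. This graph has 10 edges (2 extra). Not a tree.
Diameter (longest shortest path) = 4.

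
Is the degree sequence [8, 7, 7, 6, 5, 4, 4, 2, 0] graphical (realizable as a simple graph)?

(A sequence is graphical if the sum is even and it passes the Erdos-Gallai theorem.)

Sum of degrees = 43. Sum is odd, so the sequence is NOT graphical.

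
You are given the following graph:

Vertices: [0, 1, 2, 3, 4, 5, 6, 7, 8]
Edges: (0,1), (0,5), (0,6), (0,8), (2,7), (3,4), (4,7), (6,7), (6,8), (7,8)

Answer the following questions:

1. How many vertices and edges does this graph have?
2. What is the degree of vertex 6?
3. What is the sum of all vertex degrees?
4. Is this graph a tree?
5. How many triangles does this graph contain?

Count: 9 vertices, 10 edges.
Vertex 6 has neighbors [0, 7, 8], degree = 3.
Handshaking lemma: 2 * 10 = 20.
A tree on 9 vertices has 8 edges. This graph has 10 edges (2 extra). Not a tree.
Number of triangles = 2.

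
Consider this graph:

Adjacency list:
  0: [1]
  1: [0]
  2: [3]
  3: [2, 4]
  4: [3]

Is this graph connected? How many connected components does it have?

Checking connectivity: the graph has 2 connected component(s).
Components: [[0, 1], [2, 3, 4]]. The graph is NOT connected.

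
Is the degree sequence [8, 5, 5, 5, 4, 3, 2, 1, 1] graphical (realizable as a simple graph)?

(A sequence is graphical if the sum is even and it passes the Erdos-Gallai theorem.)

Sum of degrees = 34. Sum is even and passes Erdos-Gallai. The sequence IS graphical.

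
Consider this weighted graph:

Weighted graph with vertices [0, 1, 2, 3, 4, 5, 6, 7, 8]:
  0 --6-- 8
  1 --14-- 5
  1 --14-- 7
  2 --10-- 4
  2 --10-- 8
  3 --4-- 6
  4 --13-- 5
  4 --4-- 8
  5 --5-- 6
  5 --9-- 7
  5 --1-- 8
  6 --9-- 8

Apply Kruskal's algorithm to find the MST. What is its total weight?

Applying Kruskal's algorithm (sort edges by weight, add if no cycle):
  Add (5,8) w=1
  Add (3,6) w=4
  Add (4,8) w=4
  Add (5,6) w=5
  Add (0,8) w=6
  Add (5,7) w=9
  Skip (6,8) w=9 (creates cycle)
  Add (2,8) w=10
  Skip (2,4) w=10 (creates cycle)
  Skip (4,5) w=13 (creates cycle)
  Add (1,5) w=14
  Skip (1,7) w=14 (creates cycle)
MST weight = 53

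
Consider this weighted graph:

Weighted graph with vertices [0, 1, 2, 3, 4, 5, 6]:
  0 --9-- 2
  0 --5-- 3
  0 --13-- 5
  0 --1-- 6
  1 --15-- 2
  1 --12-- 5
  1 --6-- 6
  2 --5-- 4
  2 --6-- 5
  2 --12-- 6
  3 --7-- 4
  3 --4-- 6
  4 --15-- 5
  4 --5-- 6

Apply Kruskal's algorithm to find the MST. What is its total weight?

Applying Kruskal's algorithm (sort edges by weight, add if no cycle):
  Add (0,6) w=1
  Add (3,6) w=4
  Skip (0,3) w=5 (creates cycle)
  Add (2,4) w=5
  Add (4,6) w=5
  Add (1,6) w=6
  Add (2,5) w=6
  Skip (3,4) w=7 (creates cycle)
  Skip (0,2) w=9 (creates cycle)
  Skip (1,5) w=12 (creates cycle)
  Skip (2,6) w=12 (creates cycle)
  Skip (0,5) w=13 (creates cycle)
  Skip (1,2) w=15 (creates cycle)
  Skip (4,5) w=15 (creates cycle)
MST weight = 27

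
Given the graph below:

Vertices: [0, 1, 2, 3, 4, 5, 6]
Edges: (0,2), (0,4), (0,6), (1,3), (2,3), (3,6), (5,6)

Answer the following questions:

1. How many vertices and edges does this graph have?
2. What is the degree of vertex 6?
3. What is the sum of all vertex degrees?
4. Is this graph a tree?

Count: 7 vertices, 7 edges.
Vertex 6 has neighbors [0, 3, 5], degree = 3.
Handshaking lemma: 2 * 7 = 14.
A tree on 7 vertices has 6 edges. This graph has 7 edges (1 extra). Not a tree.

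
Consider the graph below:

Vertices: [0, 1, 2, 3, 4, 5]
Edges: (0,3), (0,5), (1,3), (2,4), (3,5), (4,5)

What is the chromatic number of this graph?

The graph has a maximum clique of size 3 (lower bound on chromatic number).
A valid 3-coloring: {0: 2, 1: 1, 2: 1, 3: 0, 4: 0, 5: 1}.
Chromatic number = 3.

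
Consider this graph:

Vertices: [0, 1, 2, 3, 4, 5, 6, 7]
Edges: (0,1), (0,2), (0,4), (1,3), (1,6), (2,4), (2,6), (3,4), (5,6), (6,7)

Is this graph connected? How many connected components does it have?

Checking connectivity: the graph has 1 connected component(s).
All vertices are reachable from each other. The graph IS connected.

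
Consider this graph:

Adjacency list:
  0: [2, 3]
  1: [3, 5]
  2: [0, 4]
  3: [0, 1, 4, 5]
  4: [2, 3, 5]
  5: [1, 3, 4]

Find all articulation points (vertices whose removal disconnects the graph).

No articulation points. The graph is biconnected.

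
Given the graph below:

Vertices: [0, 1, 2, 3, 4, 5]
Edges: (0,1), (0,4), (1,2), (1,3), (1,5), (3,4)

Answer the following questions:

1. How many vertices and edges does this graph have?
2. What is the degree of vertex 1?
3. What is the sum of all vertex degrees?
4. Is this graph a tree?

Count: 6 vertices, 6 edges.
Vertex 1 has neighbors [0, 2, 3, 5], degree = 4.
Handshaking lemma: 2 * 6 = 12.
A tree on 6 vertices has 5 edges. This graph has 6 edges (1 extra). Not a tree.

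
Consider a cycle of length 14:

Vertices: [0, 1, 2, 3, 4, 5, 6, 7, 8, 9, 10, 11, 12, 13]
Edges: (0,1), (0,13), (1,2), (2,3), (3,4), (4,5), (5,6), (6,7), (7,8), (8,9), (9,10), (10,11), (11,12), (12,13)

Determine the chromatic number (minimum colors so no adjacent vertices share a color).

This is an even cycle (C_14). Even cycles are bipartite.
Chromatic number = 2.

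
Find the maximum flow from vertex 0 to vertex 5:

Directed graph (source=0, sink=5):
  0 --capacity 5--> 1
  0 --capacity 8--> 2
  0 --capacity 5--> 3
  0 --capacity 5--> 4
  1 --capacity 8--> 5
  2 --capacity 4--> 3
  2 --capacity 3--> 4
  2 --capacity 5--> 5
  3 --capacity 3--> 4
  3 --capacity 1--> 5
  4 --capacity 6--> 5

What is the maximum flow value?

Computing max flow:
  Flow on (0->1): 5/5
  Flow on (0->2): 5/8
  Flow on (0->3): 4/5
  Flow on (0->4): 3/5
  Flow on (1->5): 5/8
  Flow on (2->5): 5/5
  Flow on (3->4): 3/3
  Flow on (3->5): 1/1
  Flow on (4->5): 6/6
Maximum flow = 17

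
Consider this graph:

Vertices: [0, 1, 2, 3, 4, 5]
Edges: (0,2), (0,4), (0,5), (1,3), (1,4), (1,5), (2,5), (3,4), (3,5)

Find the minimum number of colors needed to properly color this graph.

The graph has a maximum clique of size 3 (lower bound on chromatic number).
A valid 3-coloring: {0: 1, 1: 1, 2: 2, 3: 2, 4: 0, 5: 0}.
Chromatic number = 3.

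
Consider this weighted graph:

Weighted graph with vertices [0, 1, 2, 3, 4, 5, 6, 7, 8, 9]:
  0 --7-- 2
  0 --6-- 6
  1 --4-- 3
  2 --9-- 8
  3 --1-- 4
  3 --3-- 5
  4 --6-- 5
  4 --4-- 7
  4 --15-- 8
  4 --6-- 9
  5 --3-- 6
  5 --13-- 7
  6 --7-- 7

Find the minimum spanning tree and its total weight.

Applying Kruskal's algorithm (sort edges by weight, add if no cycle):
  Add (3,4) w=1
  Add (3,5) w=3
  Add (5,6) w=3
  Add (1,3) w=4
  Add (4,7) w=4
  Add (0,6) w=6
  Skip (4,5) w=6 (creates cycle)
  Add (4,9) w=6
  Add (0,2) w=7
  Skip (6,7) w=7 (creates cycle)
  Add (2,8) w=9
  Skip (5,7) w=13 (creates cycle)
  Skip (4,8) w=15 (creates cycle)
MST weight = 43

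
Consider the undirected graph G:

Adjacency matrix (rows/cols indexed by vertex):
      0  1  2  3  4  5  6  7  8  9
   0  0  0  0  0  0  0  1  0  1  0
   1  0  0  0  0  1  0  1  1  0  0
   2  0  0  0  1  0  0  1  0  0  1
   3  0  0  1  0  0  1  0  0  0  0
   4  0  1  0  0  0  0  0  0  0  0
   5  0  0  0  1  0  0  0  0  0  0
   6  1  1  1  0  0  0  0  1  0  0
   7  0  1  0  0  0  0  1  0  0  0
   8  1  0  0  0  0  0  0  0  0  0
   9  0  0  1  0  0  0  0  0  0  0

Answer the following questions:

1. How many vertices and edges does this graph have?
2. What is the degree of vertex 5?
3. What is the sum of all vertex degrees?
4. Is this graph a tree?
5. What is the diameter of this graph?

Count: 10 vertices, 10 edges.
Vertex 5 has neighbors [3], degree = 1.
Handshaking lemma: 2 * 10 = 20.
A tree on 10 vertices has 9 edges. This graph has 10 edges (1 extra). Not a tree.
Diameter (longest shortest path) = 5.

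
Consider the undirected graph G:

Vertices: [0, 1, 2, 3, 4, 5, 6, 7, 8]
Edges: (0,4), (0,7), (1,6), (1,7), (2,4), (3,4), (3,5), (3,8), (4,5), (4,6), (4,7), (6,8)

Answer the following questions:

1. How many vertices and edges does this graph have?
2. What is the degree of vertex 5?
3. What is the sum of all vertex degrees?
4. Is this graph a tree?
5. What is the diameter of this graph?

Count: 9 vertices, 12 edges.
Vertex 5 has neighbors [3, 4], degree = 2.
Handshaking lemma: 2 * 12 = 24.
A tree on 9 vertices has 8 edges. This graph has 12 edges (4 extra). Not a tree.
Diameter (longest shortest path) = 3.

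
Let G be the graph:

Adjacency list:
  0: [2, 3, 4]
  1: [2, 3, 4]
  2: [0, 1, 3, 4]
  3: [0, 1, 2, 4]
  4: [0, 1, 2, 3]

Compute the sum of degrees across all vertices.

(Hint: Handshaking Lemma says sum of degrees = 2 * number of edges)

Count edges: 9 edges.
By Handshaking Lemma: sum of degrees = 2 * 9 = 18.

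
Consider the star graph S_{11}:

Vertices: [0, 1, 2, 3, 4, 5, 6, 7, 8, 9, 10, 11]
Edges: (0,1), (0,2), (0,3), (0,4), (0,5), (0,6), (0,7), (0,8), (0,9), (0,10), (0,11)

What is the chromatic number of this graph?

S_{11} has one hub adjacent to 11 leaves; leaves are pairwise non-adjacent.
Color the hub 0 and every leaf 1.
Chromatic number = 2.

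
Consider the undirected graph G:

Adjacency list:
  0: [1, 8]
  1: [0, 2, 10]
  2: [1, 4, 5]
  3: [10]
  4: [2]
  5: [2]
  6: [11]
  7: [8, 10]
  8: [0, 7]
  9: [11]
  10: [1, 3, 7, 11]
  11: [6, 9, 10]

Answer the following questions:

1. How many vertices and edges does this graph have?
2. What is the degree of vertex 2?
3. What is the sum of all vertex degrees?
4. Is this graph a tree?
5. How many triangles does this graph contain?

Count: 12 vertices, 12 edges.
Vertex 2 has neighbors [1, 4, 5], degree = 3.
Handshaking lemma: 2 * 12 = 24.
A tree on 12 vertices has 11 edges. This graph has 12 edges (1 extra). Not a tree.
Number of triangles = 0.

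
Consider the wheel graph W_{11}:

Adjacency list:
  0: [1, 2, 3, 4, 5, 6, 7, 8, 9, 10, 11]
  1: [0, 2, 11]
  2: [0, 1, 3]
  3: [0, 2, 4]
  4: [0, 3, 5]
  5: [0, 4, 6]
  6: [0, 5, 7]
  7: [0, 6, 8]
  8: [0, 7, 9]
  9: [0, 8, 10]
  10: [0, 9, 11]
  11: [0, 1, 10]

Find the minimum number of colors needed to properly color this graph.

W_{11} = C_{11} plus a hub adjacent to every cycle vertex.
The outer cycle needs 3 colors (odd cycle); the hub is adjacent to all of them so needs a fresh color.
Chromatic number = 3 + 1 = 4.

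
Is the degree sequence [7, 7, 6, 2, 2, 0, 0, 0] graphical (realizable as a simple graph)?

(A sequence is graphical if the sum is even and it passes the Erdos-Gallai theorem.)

Sum of degrees = 24. Sum is even but fails Erdos-Gallai. The sequence is NOT graphical.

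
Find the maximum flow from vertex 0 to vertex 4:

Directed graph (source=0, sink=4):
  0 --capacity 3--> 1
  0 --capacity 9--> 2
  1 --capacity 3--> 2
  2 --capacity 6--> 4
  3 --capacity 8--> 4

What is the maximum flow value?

Computing max flow:
  Flow on (0->2): 6/9
  Flow on (2->4): 6/6
Maximum flow = 6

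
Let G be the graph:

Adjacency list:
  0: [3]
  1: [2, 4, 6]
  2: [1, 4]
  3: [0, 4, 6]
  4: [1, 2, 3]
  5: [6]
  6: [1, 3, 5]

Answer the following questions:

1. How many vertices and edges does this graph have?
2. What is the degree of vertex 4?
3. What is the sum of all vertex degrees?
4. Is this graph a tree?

Count: 7 vertices, 8 edges.
Vertex 4 has neighbors [1, 2, 3], degree = 3.
Handshaking lemma: 2 * 8 = 16.
A tree on 7 vertices has 6 edges. This graph has 8 edges (2 extra). Not a tree.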